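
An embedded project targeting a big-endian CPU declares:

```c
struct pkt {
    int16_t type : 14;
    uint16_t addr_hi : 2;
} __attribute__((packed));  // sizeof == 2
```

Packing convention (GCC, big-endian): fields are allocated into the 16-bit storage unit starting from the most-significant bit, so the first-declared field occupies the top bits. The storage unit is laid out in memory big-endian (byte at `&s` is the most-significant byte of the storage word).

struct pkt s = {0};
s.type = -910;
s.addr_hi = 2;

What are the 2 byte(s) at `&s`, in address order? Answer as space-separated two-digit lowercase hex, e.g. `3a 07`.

f1 ca

type (14b) val=-910 bits=0x3c72 at bit 2: 0xf1c8
addr_hi (2b) val=2 bits=0x2 at bit 0: 0xf1ca
word = 0xf1ca → big-endian bytes:
  [0]=0xf1  [1]=0xca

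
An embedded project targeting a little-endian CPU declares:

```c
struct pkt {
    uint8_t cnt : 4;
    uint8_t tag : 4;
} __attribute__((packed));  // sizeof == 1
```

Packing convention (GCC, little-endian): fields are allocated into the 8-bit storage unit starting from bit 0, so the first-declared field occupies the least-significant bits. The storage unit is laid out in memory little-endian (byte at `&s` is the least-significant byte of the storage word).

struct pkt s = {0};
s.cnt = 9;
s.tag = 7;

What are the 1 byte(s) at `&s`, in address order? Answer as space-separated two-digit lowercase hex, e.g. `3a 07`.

79

[0+:4] cnt=9 & 0xf = 0x9; word=0x09
[4+:4] tag=7 & 0xf = 0x7; word=0x79
word = 0x79 → little-endian bytes:
  [0]=0x79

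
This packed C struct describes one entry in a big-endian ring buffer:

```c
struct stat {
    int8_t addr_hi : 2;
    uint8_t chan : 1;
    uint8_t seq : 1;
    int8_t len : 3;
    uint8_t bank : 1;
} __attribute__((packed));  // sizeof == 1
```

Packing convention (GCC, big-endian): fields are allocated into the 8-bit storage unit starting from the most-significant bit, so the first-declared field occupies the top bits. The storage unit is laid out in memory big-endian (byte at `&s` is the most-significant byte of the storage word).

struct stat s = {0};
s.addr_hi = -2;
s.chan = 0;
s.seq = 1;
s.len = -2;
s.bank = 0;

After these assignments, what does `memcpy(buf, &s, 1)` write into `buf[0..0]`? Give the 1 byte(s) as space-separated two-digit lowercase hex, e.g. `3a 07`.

addr_hi (2b) val=-2 bits=0x2 at bit 6: 0x80
chan (1b) val=0 bits=0x0 at bit 5: 0x80
seq (1b) val=1 bits=0x1 at bit 4: 0x90
len (3b) val=-2 bits=0x6 at bit 1: 0x9c
bank (1b) val=0 bits=0x0 at bit 0: 0x9c
word = 0x9c → big-endian bytes:
  [0]=0x9c

9c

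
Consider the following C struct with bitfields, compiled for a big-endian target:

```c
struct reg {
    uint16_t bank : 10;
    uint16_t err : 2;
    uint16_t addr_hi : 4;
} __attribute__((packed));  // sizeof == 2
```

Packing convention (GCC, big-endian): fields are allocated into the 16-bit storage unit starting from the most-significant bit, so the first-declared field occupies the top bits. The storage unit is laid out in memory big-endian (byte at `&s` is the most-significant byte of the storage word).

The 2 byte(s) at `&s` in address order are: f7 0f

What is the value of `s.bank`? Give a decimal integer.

[0]=0xf7 [1]=0x0f (big-endian) → word 0xf70f
bank:10 @ bit 6 → (0xf70f>>6)&0x3ff = 0x3dc  ←
err:2 @ bit 4 → (0xf70f>>4)&0x3 = 0x0
addr_hi:4 @ bit 0 → (0xf70f>>0)&0xf = 0xf

988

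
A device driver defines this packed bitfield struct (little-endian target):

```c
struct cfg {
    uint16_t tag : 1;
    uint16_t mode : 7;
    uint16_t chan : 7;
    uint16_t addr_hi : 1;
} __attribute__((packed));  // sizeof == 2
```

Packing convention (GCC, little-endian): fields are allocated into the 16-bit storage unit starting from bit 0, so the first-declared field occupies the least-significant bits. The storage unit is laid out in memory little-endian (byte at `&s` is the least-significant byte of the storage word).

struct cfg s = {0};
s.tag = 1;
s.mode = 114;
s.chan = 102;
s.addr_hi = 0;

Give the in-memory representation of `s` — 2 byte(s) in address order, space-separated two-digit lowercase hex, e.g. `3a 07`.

[0+:1] tag=1 & 0x1 = 0x1; word=0x0001
[1+:7] mode=114 & 0x7f = 0x72; word=0x00e5
[8+:7] chan=102 & 0x7f = 0x66; word=0x66e5
[15+:1] addr_hi=0 & 0x1 = 0x0; word=0x66e5
word = 0x66e5 → little-endian bytes:
  [0]=0xe5  [1]=0x66

e5 66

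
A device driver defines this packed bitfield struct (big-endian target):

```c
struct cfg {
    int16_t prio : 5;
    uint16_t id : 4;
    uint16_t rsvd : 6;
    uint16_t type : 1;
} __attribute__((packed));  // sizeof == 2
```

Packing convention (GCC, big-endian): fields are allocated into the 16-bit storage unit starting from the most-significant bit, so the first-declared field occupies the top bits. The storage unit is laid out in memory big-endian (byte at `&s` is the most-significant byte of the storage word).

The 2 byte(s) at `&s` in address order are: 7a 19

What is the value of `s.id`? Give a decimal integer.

4

[0]=0x7a [1]=0x19 (big-endian) → word 0x7a19
prio:5 @ bit 11 → (0x7a19>>11)&0x1f = 0xf
id:4 @ bit 7 → (0x7a19>>7)&0xf = 0x4  ←
rsvd:6 @ bit 1 → (0x7a19>>1)&0x3f = 0xc
type:1 @ bit 0 → (0x7a19>>0)&0x1 = 0x1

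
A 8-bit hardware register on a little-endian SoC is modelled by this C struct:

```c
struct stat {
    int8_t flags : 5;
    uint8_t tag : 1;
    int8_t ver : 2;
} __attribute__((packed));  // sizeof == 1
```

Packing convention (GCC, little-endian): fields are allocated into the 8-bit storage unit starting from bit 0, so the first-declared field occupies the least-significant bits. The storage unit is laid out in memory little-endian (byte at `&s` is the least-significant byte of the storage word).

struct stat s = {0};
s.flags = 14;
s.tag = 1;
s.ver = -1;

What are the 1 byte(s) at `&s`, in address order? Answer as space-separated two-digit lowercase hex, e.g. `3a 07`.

ee

[0+:5] flags=14 & 0x1f = 0xe; word=0x0e
[5+:1] tag=1 & 0x1 = 0x1; word=0x2e
[6+:2] ver=-1 & 0x3 = 0x3; word=0xee
word = 0xee → little-endian bytes:
  [0]=0xee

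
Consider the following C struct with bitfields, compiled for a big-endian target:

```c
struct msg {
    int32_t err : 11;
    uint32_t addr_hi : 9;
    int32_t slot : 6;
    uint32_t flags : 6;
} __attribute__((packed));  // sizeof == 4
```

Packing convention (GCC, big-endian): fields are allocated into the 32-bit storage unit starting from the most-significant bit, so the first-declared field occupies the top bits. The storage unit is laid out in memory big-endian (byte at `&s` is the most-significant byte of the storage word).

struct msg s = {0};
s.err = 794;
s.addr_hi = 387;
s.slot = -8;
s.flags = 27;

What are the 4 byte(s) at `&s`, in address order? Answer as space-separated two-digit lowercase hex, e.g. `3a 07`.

63 58 3e 1b

err (11b) val=794 bits=0x31a at bit 21: 0x63400000
addr_hi (9b) val=387 bits=0x183 at bit 12: 0x63583000
slot (6b) val=-8 bits=0x38 at bit 6: 0x63583e00
flags (6b) val=27 bits=0x1b at bit 0: 0x63583e1b
word = 0x63583e1b → big-endian bytes:
  [0]=0x63  [1]=0x58  [2]=0x3e  [3]=0x1b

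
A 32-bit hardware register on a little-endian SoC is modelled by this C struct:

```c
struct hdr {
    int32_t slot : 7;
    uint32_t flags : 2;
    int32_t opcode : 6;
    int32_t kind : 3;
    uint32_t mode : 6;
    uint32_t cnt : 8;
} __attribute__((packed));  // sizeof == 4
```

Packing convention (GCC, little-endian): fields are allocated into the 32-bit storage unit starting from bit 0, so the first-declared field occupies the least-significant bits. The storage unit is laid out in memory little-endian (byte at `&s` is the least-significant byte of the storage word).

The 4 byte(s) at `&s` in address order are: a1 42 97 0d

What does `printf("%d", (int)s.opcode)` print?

-31

[0]=0xa1 [1]=0x42 [2]=0x97 [3]=0x0d (little-endian) → word 0x0d9742a1
slot [0+:7] = (word>>0) & 0x7f = 33
flags [7+:2] = (word>>7) & 0x3 = 1
opcode [9+:6] = (word>>9) & 0x3f = 33  ←
kind [15+:3] = (word>>15) & 0x7 = 6
mode [18+:6] = (word>>18) & 0x3f = 37
cnt [24+:8] = (word>>24) & 0xff = 13
opcode signed 6b, MSB=1: 33 - 64 = -31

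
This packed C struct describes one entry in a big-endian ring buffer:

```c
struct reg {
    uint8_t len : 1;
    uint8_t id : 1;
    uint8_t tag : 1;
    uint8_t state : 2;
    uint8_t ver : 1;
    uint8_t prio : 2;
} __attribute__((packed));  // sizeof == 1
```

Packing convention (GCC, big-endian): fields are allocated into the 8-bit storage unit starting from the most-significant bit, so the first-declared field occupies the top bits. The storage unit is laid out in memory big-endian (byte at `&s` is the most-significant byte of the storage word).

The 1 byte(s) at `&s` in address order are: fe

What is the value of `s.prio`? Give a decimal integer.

2

[0]=0xfe (big-endian) → word 0xfe
len:1 @ bit 7 → (0xfe>>7)&0x1 = 0x1
id:1 @ bit 6 → (0xfe>>6)&0x1 = 0x1
tag:1 @ bit 5 → (0xfe>>5)&0x1 = 0x1
state:2 @ bit 3 → (0xfe>>3)&0x3 = 0x3
ver:1 @ bit 2 → (0xfe>>2)&0x1 = 0x1
prio:2 @ bit 0 → (0xfe>>0)&0x3 = 0x2  ←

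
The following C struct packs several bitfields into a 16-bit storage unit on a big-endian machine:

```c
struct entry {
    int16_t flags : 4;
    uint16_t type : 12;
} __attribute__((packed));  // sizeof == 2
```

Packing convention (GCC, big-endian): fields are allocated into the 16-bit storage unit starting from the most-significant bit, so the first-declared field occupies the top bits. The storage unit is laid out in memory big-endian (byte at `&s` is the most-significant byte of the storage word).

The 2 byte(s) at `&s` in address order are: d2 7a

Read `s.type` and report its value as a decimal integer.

634

[0]=0xd2 [1]=0x7a (big-endian) → word 0xd27a
flags [12+:4] = (word>>12) & 0xf = 13
type [0+:12] = (word>>0) & 0xfff = 634  ←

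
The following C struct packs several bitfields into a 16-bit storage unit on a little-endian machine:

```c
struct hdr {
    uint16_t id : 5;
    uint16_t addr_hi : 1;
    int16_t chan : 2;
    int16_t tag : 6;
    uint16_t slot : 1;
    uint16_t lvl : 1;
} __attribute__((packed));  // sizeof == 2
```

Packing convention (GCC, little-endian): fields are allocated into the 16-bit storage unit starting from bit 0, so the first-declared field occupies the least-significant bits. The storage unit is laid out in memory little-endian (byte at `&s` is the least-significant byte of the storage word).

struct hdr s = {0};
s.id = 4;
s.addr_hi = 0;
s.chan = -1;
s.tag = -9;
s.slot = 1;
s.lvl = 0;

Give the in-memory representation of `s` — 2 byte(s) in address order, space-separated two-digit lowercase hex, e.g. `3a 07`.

id:5 = 4 → 0x4 << 0 → word 0x0004
addr_hi:1 = 0 → 0x0 << 5 → word 0x0004
chan:2 = -1 → 0x3 << 6 → word 0x00c4
tag:6 = -9 → 0x37 << 8 → word 0x37c4
slot:1 = 1 → 0x1 << 14 → word 0x77c4
lvl:1 = 0 → 0x0 << 15 → word 0x77c4
word = 0x77c4 → little-endian bytes:
  [0]=0xc4  [1]=0x77

c4 77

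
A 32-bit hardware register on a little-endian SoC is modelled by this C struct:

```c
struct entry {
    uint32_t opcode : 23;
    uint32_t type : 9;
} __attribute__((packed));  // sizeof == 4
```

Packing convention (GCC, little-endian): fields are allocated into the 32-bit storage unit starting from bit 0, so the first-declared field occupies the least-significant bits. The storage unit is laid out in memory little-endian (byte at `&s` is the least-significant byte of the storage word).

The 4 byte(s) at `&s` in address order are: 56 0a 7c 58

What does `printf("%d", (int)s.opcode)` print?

8129110

[0]=0x56 [1]=0x0a [2]=0x7c [3]=0x58 (little-endian) → word 0x587c0a56
opcode:23 @ bit 0 → (0x587c0a56>>0)&0x7fffff = 0x7c0a56  ←
type:9 @ bit 23 → (0x587c0a56>>23)&0x1ff = 0xb0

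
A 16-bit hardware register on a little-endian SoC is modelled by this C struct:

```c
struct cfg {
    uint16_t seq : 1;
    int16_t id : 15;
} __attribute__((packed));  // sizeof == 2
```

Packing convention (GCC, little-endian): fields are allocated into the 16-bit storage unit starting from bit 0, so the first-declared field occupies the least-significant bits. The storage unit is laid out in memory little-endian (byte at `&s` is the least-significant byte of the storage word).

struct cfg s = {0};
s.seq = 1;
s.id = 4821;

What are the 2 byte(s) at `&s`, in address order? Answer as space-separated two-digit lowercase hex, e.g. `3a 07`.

seq (1b) val=1 bits=0x1 at bit 0: 0x0001
id (15b) val=4821 bits=0x12d5 at bit 1: 0x25ab
word = 0x25ab → little-endian bytes:
  [0]=0xab  [1]=0x25

ab 25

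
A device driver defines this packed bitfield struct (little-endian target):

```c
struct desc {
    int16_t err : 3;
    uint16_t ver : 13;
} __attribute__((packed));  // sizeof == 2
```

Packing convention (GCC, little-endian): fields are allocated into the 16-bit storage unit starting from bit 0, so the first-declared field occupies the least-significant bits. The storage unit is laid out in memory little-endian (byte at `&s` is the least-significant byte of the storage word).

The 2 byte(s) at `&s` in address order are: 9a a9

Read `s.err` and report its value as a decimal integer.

[0]=0x9a [1]=0xa9 (little-endian) → word 0xa99a
err:3 @ bit 0 → (0xa99a>>0)&0x7 = 0x2  ←
ver:13 @ bit 3 → (0xa99a>>3)&0x1fff = 0x1533
err signed 3b, MSB=0: value = 2

2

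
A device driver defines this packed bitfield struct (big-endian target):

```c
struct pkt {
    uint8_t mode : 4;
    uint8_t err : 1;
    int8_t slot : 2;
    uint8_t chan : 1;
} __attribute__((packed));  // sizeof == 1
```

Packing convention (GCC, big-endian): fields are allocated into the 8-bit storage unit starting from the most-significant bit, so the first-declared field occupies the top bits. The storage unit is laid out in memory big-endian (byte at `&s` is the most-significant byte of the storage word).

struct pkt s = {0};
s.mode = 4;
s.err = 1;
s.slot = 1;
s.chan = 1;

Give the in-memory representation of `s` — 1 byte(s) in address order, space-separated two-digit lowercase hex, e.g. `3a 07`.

4b

mode:4 = 4 → 0x4 << 4 → word 0x40
err:1 = 1 → 0x1 << 3 → word 0x48
slot:2 = 1 → 0x1 << 1 → word 0x4a
chan:1 = 1 → 0x1 << 0 → word 0x4b
word = 0x4b → big-endian bytes:
  [0]=0x4b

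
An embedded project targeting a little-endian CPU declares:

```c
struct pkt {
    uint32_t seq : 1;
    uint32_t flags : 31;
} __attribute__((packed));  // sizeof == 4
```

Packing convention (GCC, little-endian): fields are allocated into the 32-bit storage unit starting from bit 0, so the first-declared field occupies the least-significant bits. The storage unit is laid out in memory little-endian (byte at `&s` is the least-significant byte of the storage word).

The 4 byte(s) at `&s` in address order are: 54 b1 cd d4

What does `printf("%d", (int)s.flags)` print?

[0]=0x54 [1]=0xb1 [2]=0xcd [3]=0xd4 (little-endian) → word 0xd4cdb154
seq [0+:1] = (word>>0) & 0x1 = 0
flags [1+:31] = (word>>1) & 0x7fffffff = 1785125034  ←

1785125034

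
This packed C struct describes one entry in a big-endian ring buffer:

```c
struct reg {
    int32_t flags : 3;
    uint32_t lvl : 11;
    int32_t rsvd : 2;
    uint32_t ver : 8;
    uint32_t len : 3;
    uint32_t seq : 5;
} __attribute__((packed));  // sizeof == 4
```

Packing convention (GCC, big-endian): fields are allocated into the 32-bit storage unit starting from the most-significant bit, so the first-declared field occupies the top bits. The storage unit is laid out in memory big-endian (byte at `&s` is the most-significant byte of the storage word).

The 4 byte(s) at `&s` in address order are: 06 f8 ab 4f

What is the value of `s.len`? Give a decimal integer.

[0]=0x06 [1]=0xf8 [2]=0xab [3]=0x4f (big-endian) → word 0x06f8ab4f
flags [29+:3] = (word>>29) & 0x7 = 0
lvl [18+:11] = (word>>18) & 0x7ff = 446
rsvd [16+:2] = (word>>16) & 0x3 = 0
ver [8+:8] = (word>>8) & 0xff = 171
len [5+:3] = (word>>5) & 0x7 = 2  ←
seq [0+:5] = (word>>0) & 0x1f = 15

2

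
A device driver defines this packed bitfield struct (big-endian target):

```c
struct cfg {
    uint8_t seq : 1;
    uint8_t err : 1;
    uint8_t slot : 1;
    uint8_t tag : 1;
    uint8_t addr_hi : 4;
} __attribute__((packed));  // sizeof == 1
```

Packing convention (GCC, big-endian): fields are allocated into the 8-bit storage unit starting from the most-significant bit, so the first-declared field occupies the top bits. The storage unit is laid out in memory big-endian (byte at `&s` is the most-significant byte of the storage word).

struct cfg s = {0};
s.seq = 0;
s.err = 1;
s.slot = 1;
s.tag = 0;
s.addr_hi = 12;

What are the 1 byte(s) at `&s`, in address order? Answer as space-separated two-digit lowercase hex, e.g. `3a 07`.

seq:1 = 0 → 0x0 << 7 → word 0x00
err:1 = 1 → 0x1 << 6 → word 0x40
slot:1 = 1 → 0x1 << 5 → word 0x60
tag:1 = 0 → 0x0 << 4 → word 0x60
addr_hi:4 = 12 → 0xc << 0 → word 0x6c
word = 0x6c → big-endian bytes:
  [0]=0x6c

6c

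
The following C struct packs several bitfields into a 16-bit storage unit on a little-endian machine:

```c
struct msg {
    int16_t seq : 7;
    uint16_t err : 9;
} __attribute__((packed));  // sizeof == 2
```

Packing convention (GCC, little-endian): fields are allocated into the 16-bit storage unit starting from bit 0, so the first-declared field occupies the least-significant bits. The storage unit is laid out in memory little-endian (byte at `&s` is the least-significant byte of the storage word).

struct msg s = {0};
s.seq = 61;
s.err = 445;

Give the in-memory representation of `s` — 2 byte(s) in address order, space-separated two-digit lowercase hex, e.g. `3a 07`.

bd de

seq:7 = 61 → 0x3d << 0 → word 0x003d
err:9 = 445 → 0x1bd << 7 → word 0xdebd
word = 0xdebd → little-endian bytes:
  [0]=0xbd  [1]=0xde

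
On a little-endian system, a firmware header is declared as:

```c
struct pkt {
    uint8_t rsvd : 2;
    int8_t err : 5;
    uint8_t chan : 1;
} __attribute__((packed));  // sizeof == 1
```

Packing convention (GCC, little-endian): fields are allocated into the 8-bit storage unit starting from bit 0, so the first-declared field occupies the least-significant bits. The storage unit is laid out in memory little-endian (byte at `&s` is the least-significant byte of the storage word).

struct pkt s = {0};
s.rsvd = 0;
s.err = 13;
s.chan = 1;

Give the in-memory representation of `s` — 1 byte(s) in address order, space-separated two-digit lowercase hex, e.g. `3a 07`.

b4

rsvd:2 = 0 → 0x0 << 0 → word 0x00
err:5 = 13 → 0xd << 2 → word 0x34
chan:1 = 1 → 0x1 << 7 → word 0xb4
word = 0xb4 → little-endian bytes:
  [0]=0xb4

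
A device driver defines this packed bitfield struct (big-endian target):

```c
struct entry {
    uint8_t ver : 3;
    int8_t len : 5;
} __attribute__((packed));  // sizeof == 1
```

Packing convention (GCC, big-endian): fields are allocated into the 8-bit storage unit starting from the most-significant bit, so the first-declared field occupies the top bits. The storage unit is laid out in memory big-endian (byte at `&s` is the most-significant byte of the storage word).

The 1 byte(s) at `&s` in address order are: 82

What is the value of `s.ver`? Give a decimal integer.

4

[0]=0x82 (big-endian) → word 0x82
ver [5+:3] = (word>>5) & 0x7 = 4  ←
len [0+:5] = (word>>0) & 0x1f = 2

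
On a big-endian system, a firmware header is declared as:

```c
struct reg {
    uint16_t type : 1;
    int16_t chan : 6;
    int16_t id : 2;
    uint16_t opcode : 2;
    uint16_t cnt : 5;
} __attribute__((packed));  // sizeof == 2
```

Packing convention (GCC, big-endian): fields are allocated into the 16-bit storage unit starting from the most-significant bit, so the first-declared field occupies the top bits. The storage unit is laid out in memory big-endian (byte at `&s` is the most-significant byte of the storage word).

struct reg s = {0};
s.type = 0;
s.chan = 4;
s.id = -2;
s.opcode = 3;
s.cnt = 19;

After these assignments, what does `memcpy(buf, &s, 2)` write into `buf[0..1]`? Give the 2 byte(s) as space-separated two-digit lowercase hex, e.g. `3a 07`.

type (1b) val=0 bits=0x0 at bit 15: 0x0000
chan (6b) val=4 bits=0x4 at bit 9: 0x0800
id (2b) val=-2 bits=0x2 at bit 7: 0x0900
opcode (2b) val=3 bits=0x3 at bit 5: 0x0960
cnt (5b) val=19 bits=0x13 at bit 0: 0x0973
word = 0x0973 → big-endian bytes:
  [0]=0x09  [1]=0x73

09 73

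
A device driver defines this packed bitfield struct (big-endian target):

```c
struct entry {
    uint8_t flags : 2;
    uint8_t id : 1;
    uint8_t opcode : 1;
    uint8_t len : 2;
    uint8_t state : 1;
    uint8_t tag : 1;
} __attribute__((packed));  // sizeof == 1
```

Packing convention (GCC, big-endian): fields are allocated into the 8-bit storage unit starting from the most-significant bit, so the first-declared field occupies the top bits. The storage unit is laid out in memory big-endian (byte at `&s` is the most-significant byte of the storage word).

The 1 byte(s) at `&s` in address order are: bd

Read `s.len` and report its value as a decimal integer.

3

[0]=0xbd (big-endian) → word 0xbd
flags:2 @ bit 6 → (0xbd>>6)&0x3 = 0x2
id:1 @ bit 5 → (0xbd>>5)&0x1 = 0x1
opcode:1 @ bit 4 → (0xbd>>4)&0x1 = 0x1
len:2 @ bit 2 → (0xbd>>2)&0x3 = 0x3  ←
state:1 @ bit 1 → (0xbd>>1)&0x1 = 0x0
tag:1 @ bit 0 → (0xbd>>0)&0x1 = 0x1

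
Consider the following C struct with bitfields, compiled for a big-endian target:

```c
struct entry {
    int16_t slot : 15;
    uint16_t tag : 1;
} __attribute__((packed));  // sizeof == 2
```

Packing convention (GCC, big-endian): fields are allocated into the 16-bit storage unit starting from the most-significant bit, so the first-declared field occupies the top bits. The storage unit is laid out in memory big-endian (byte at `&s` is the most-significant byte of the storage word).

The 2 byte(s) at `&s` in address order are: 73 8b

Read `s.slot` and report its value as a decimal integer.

[0]=0x73 [1]=0x8b (big-endian) → word 0x738b
slot:15 @ bit 1 → (0x738b>>1)&0x7fff = 0x39c5  ←
tag:1 @ bit 0 → (0x738b>>0)&0x1 = 0x1
slot signed 15b, MSB=0: value = 14789

14789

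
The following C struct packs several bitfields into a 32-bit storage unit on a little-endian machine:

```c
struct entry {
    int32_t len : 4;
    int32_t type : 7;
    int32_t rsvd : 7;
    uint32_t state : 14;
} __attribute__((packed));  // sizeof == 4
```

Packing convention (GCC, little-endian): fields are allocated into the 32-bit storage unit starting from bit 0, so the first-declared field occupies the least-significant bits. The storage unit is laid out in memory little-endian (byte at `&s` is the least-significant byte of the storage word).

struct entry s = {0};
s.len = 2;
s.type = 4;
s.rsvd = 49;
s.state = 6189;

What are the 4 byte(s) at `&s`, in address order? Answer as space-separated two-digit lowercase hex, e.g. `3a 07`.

len:4 = 2 → 0x2 << 0 → word 0x00000002
type:7 = 4 → 0x4 << 4 → word 0x00000042
rsvd:7 = 49 → 0x31 << 11 → word 0x00018842
state:14 = 6189 → 0x182d << 18 → word 0x60b58842
word = 0x60b58842 → little-endian bytes:
  [0]=0x42  [1]=0x88  [2]=0xb5  [3]=0x60

42 88 b5 60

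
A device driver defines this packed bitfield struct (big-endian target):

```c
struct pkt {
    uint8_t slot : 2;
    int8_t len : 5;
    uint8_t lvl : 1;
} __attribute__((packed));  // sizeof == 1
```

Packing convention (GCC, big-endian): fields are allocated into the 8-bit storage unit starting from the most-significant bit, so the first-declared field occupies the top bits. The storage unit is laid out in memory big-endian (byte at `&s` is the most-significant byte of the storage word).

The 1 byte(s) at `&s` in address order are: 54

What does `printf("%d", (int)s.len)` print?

[0]=0x54 (big-endian) → word 0x54
slot [6+:2] = (word>>6) & 0x3 = 1
len [1+:5] = (word>>1) & 0x1f = 10  ←
lvl [0+:1] = (word>>0) & 0x1 = 0
len signed 5b, MSB=0: value = 10

10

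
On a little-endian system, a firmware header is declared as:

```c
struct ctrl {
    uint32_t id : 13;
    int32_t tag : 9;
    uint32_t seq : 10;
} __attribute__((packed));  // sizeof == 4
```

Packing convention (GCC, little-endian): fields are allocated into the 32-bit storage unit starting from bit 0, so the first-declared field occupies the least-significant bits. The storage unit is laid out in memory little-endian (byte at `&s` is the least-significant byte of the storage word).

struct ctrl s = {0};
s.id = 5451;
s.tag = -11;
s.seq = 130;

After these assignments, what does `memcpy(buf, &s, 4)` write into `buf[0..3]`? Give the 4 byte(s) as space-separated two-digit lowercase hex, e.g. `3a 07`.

4b b5 be 20

id:13 = 5451 → 0x154b << 0 → word 0x0000154b
tag:9 = -11 → 0x1f5 << 13 → word 0x003eb54b
seq:10 = 130 → 0x82 << 22 → word 0x20beb54b
word = 0x20beb54b → little-endian bytes:
  [0]=0x4b  [1]=0xb5  [2]=0xbe  [3]=0x20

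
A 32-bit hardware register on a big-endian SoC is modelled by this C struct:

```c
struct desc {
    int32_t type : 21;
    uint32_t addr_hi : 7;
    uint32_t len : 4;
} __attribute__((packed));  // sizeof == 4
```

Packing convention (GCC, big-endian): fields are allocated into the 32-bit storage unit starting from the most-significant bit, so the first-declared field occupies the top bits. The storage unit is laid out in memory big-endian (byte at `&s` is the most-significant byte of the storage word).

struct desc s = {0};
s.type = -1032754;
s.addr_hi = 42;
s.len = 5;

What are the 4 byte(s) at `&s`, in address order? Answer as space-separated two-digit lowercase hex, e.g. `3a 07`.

81 ee 72 a5

type (21b) val=-1032754 bits=0x103dce at bit 11: 0x81ee7000
addr_hi (7b) val=42 bits=0x2a at bit 4: 0x81ee72a0
len (4b) val=5 bits=0x5 at bit 0: 0x81ee72a5
word = 0x81ee72a5 → big-endian bytes:
  [0]=0x81  [1]=0xee  [2]=0x72  [3]=0xa5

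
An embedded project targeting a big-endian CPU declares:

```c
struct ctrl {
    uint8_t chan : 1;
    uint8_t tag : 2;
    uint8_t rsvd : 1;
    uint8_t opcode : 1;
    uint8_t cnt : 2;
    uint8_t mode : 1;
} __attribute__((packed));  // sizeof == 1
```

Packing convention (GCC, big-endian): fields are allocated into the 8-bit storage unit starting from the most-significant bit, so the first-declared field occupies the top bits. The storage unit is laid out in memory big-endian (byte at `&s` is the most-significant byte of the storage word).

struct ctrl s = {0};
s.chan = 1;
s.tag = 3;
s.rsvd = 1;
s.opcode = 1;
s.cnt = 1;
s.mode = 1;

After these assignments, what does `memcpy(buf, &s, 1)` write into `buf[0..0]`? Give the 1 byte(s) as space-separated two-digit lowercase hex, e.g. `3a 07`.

[7+:1] chan=1 & 0x1 = 0x1; word=0x80
[5+:2] tag=3 & 0x3 = 0x3; word=0xe0
[4+:1] rsvd=1 & 0x1 = 0x1; word=0xf0
[3+:1] opcode=1 & 0x1 = 0x1; word=0xf8
[1+:2] cnt=1 & 0x3 = 0x1; word=0xfa
[0+:1] mode=1 & 0x1 = 0x1; word=0xfb
word = 0xfb → big-endian bytes:
  [0]=0xfb

fb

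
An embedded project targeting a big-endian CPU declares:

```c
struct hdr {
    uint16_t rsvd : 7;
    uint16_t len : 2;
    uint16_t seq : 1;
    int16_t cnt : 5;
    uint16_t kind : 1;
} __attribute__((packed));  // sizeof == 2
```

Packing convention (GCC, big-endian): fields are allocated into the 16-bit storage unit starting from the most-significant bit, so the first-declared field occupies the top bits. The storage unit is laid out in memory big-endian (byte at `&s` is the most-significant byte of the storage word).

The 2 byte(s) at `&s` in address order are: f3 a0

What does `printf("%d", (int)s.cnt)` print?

[0]=0xf3 [1]=0xa0 (big-endian) → word 0xf3a0
rsvd [9+:7] = (word>>9) & 0x7f = 121
len [7+:2] = (word>>7) & 0x3 = 3
seq [6+:1] = (word>>6) & 0x1 = 0
cnt [1+:5] = (word>>1) & 0x1f = 16  ←
kind [0+:1] = (word>>0) & 0x1 = 0
cnt signed 5b, MSB=1: 16 - 32 = -16

-16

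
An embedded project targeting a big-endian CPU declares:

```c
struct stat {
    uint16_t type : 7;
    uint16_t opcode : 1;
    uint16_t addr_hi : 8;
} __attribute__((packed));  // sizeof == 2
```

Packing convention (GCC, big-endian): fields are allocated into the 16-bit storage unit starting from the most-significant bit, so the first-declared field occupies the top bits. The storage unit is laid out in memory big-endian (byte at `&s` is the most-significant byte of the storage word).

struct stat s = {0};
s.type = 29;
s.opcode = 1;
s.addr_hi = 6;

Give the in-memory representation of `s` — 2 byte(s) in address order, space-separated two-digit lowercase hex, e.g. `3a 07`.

3b 06

[9+:7] type=29 & 0x7f = 0x1d; word=0x3a00
[8+:1] opcode=1 & 0x1 = 0x1; word=0x3b00
[0+:8] addr_hi=6 & 0xff = 0x6; word=0x3b06
word = 0x3b06 → big-endian bytes:
  [0]=0x3b  [1]=0x06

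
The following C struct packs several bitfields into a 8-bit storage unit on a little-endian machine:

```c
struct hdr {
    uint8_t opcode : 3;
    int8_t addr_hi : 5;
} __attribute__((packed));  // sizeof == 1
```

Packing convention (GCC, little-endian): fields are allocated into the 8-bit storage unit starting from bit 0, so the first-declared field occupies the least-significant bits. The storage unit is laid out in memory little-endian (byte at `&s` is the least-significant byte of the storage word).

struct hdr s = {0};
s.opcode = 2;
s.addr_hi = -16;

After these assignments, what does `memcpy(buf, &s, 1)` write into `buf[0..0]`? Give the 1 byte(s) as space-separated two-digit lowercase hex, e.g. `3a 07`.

opcode:3 = 2 → 0x2 << 0 → word 0x02
addr_hi:5 = -16 → 0x10 << 3 → word 0x82
word = 0x82 → little-endian bytes:
  [0]=0x82

82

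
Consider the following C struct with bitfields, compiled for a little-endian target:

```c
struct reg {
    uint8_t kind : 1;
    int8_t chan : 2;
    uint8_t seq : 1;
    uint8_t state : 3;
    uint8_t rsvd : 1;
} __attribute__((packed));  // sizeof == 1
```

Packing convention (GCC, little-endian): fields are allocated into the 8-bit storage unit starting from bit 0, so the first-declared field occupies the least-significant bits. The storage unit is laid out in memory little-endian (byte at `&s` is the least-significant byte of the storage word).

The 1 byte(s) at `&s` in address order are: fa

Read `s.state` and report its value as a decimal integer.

7

[0]=0xfa (little-endian) → word 0xfa
kind [0+:1] = (word>>0) & 0x1 = 0
chan [1+:2] = (word>>1) & 0x3 = 1
seq [3+:1] = (word>>3) & 0x1 = 1
state [4+:3] = (word>>4) & 0x7 = 7  ←
rsvd [7+:1] = (word>>7) & 0x1 = 1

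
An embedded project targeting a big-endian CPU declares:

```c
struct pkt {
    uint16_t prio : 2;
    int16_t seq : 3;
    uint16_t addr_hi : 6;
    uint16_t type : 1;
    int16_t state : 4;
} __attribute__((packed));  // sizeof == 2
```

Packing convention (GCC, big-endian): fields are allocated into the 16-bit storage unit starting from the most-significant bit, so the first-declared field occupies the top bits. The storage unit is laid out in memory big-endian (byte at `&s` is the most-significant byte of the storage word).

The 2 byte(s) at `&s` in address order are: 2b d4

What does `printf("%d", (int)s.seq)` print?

[0]=0x2b [1]=0xd4 (big-endian) → word 0x2bd4
prio:2 @ bit 14 → (0x2bd4>>14)&0x3 = 0x0
seq:3 @ bit 11 → (0x2bd4>>11)&0x7 = 0x5  ←
addr_hi:6 @ bit 5 → (0x2bd4>>5)&0x3f = 0x1e
type:1 @ bit 4 → (0x2bd4>>4)&0x1 = 0x1
state:4 @ bit 0 → (0x2bd4>>0)&0xf = 0x4
seq signed 3b, MSB=1: 5 - 8 = -3

-3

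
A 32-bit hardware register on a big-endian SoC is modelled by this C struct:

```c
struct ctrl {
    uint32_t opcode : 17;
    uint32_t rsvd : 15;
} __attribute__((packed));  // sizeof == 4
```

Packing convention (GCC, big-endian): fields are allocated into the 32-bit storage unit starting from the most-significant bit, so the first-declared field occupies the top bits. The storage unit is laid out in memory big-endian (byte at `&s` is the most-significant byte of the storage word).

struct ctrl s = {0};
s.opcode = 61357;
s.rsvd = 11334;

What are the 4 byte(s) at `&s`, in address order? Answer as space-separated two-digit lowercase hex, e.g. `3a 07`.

[15+:17] opcode=61357 & 0x1ffff = 0xefad; word=0x77d68000
[0+:15] rsvd=11334 & 0x7fff = 0x2c46; word=0x77d6ac46
word = 0x77d6ac46 → big-endian bytes:
  [0]=0x77  [1]=0xd6  [2]=0xac  [3]=0x46

77 d6 ac 46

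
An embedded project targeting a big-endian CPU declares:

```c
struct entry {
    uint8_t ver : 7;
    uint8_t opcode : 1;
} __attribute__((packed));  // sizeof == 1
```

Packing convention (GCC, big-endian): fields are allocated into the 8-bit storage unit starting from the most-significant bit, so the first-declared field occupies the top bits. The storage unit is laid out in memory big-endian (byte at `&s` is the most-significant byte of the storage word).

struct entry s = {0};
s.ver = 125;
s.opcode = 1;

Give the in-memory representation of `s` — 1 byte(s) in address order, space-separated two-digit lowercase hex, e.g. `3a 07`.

fb

ver:7 = 125 → 0x7d << 1 → word 0xfa
opcode:1 = 1 → 0x1 << 0 → word 0xfb
word = 0xfb → big-endian bytes:
  [0]=0xfb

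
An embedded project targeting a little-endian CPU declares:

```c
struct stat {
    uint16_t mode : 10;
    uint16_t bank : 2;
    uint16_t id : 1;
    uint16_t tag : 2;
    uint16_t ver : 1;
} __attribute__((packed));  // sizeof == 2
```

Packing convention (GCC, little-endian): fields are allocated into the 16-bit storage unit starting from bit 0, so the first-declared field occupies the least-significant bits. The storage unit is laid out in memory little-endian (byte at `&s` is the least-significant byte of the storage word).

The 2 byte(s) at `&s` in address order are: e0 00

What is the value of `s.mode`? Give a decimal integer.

[0]=0xe0 [1]=0x00 (little-endian) → word 0x00e0
mode:10 @ bit 0 → (0x00e0>>0)&0x3ff = 0xe0  ←
bank:2 @ bit 10 → (0x00e0>>10)&0x3 = 0x0
id:1 @ bit 12 → (0x00e0>>12)&0x1 = 0x0
tag:2 @ bit 13 → (0x00e0>>13)&0x3 = 0x0
ver:1 @ bit 15 → (0x00e0>>15)&0x1 = 0x0

224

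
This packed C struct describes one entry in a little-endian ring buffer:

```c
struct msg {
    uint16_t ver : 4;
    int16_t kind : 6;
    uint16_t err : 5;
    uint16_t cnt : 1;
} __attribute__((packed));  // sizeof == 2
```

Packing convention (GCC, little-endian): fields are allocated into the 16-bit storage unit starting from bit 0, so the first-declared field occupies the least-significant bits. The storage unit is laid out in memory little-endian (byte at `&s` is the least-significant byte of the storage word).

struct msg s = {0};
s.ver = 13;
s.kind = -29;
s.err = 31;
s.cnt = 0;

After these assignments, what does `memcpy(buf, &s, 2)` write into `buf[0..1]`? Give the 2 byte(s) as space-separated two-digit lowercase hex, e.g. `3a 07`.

ver:4 = 13 → 0xd << 0 → word 0x000d
kind:6 = -29 → 0x23 << 4 → word 0x023d
err:5 = 31 → 0x1f << 10 → word 0x7e3d
cnt:1 = 0 → 0x0 << 15 → word 0x7e3d
word = 0x7e3d → little-endian bytes:
  [0]=0x3d  [1]=0x7e

3d 7e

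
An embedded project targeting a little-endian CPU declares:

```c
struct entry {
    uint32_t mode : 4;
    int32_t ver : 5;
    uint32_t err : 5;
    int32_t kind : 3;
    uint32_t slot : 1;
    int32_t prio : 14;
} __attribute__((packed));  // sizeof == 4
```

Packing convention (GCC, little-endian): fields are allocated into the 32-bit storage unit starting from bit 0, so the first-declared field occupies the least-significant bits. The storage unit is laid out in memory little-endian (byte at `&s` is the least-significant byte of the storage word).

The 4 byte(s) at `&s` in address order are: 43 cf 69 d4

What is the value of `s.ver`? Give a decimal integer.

[0]=0x43 [1]=0xcf [2]=0x69 [3]=0xd4 (little-endian) → word 0xd469cf43
mode:4 @ bit 0 → (0xd469cf43>>0)&0xf = 0x3
ver:5 @ bit 4 → (0xd469cf43>>4)&0x1f = 0x14  ←
err:5 @ bit 9 → (0xd469cf43>>9)&0x1f = 0x7
kind:3 @ bit 14 → (0xd469cf43>>14)&0x7 = 0x7
slot:1 @ bit 17 → (0xd469cf43>>17)&0x1 = 0x0
prio:14 @ bit 18 → (0xd469cf43>>18)&0x3fff = 0x351a
ver signed 5b, MSB=1: 20 - 32 = -12

-12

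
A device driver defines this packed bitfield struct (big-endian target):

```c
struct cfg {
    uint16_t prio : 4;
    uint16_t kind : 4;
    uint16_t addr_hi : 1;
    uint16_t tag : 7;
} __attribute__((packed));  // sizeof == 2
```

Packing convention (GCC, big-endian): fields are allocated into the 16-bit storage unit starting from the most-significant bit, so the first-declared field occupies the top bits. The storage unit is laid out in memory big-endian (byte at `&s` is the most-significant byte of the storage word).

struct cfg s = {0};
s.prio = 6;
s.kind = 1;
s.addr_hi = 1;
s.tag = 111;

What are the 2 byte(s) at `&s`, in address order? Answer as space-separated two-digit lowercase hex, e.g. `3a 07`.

[12+:4] prio=6 & 0xf = 0x6; word=0x6000
[8+:4] kind=1 & 0xf = 0x1; word=0x6100
[7+:1] addr_hi=1 & 0x1 = 0x1; word=0x6180
[0+:7] tag=111 & 0x7f = 0x6f; word=0x61ef
word = 0x61ef → big-endian bytes:
  [0]=0x61  [1]=0xef

61 ef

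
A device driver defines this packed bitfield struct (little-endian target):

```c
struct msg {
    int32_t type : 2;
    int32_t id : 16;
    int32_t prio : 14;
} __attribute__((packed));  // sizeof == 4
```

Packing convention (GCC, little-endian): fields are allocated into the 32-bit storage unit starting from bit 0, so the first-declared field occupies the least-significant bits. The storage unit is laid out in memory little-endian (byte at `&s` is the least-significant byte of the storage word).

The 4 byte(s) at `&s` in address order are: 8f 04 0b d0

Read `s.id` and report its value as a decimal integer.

[0]=0x8f [1]=0x04 [2]=0x0b [3]=0xd0 (little-endian) → word 0xd00b048f
type:2 @ bit 0 → (0xd00b048f>>0)&0x3 = 0x3
id:16 @ bit 2 → (0xd00b048f>>2)&0xffff = 0xc123  ←
prio:14 @ bit 18 → (0xd00b048f>>18)&0x3fff = 0x3402
id signed 16b, MSB=1: 49443 - 65536 = -16093

-16093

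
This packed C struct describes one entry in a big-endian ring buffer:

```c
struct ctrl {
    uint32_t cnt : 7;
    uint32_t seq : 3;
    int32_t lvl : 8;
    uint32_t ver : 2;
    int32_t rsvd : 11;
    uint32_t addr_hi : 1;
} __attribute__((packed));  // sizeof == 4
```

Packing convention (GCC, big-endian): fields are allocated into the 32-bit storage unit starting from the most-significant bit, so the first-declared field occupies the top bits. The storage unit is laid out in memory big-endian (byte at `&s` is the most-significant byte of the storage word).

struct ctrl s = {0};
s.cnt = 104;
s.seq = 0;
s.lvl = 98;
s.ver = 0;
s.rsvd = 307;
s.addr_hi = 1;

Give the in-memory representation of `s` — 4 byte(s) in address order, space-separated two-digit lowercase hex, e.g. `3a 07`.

[25+:7] cnt=104 & 0x7f = 0x68; word=0xd0000000
[22+:3] seq=0 & 0x7 = 0x0; word=0xd0000000
[14+:8] lvl=98 & 0xff = 0x62; word=0xd0188000
[12+:2] ver=0 & 0x3 = 0x0; word=0xd0188000
[1+:11] rsvd=307 & 0x7ff = 0x133; word=0xd0188266
[0+:1] addr_hi=1 & 0x1 = 0x1; word=0xd0188267
word = 0xd0188267 → big-endian bytes:
  [0]=0xd0  [1]=0x18  [2]=0x82  [3]=0x67

d0 18 82 67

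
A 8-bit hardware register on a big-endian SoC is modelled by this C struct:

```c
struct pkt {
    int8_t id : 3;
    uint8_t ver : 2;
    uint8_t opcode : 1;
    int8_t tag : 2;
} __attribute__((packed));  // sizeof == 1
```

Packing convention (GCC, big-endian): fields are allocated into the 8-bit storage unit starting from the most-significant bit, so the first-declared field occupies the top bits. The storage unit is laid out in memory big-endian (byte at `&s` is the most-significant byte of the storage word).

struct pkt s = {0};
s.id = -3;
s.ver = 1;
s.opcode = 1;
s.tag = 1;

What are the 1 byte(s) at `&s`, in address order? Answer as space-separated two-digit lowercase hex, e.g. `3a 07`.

ad

id (3b) val=-3 bits=0x5 at bit 5: 0xa0
ver (2b) val=1 bits=0x1 at bit 3: 0xa8
opcode (1b) val=1 bits=0x1 at bit 2: 0xac
tag (2b) val=1 bits=0x1 at bit 0: 0xad
word = 0xad → big-endian bytes:
  [0]=0xad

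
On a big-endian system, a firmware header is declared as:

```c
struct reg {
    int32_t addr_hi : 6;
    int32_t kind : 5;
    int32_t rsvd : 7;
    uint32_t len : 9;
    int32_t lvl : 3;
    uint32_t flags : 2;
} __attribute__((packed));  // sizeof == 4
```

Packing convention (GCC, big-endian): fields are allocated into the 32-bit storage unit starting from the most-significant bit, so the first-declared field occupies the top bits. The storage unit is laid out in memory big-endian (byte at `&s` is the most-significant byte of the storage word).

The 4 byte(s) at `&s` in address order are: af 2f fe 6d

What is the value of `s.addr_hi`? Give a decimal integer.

-21

[0]=0xaf [1]=0x2f [2]=0xfe [3]=0x6d (big-endian) → word 0xaf2ffe6d
addr_hi [26+:6] = (word>>26) & 0x3f = 43  ←
kind [21+:5] = (word>>21) & 0x1f = 25
rsvd [14+:7] = (word>>14) & 0x7f = 63
len [5+:9] = (word>>5) & 0x1ff = 499
lvl [2+:3] = (word>>2) & 0x7 = 3
flags [0+:2] = (word>>0) & 0x3 = 1
addr_hi signed 6b, MSB=1: 43 - 64 = -21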